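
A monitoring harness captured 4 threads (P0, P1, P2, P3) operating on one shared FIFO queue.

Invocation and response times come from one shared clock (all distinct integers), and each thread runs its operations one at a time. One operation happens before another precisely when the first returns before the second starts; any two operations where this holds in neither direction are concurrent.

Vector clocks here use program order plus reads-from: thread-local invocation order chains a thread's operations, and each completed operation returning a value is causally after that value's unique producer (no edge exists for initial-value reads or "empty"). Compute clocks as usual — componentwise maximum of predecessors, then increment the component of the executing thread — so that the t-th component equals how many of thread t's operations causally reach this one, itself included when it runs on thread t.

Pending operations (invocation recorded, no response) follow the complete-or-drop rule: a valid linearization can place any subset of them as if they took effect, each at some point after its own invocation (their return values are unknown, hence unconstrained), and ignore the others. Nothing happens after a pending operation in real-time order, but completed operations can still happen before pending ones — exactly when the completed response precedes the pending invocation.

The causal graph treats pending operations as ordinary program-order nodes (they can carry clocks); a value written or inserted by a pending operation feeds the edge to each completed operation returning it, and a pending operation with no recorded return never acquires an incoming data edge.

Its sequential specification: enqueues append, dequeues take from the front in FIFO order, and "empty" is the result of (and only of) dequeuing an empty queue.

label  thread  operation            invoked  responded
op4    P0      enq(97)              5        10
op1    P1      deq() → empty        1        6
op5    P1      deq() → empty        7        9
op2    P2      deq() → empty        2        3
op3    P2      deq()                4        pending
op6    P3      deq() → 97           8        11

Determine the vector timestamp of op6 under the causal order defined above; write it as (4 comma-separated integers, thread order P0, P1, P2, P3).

(1, 0, 0, 1)

root op op2, invoked 2: fresh clock plus P2's own tick → (0, 0, 1, 0)
root op op1, invoked 1: fresh clock plus P1's own tick → (0, 1, 0, 0)
root op op4, invoked 5: fresh clock plus P0's own tick → (1, 0, 0, 0)
from VC(op2)=(0, 0, 1, 0), op3 (invoked 4) maxes components and bumps P2 → (0, 0, 2, 0)
from VC(op1)=(0, 1, 0, 0), op5 (invoked 7) maxes components and bumps P1 → (0, 2, 0, 0)
from VC(op4)=(1, 0, 0, 0), op6 (invoked 8) maxes components and bumps P3 → (1, 0, 0, 1)
target: VC(op6) = (1, 0, 0, 1)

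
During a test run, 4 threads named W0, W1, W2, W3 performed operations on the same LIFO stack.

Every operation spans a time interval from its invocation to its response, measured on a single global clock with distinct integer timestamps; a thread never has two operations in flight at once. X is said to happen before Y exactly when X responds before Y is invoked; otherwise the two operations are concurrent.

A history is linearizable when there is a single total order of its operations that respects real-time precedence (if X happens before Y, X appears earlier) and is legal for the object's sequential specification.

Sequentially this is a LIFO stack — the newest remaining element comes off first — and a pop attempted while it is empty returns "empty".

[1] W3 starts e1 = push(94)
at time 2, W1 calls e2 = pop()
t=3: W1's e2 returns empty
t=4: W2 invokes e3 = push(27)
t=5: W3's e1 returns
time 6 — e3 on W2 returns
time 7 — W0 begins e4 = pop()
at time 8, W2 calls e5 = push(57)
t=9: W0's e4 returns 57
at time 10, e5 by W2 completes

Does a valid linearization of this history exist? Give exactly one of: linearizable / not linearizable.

one valid linearization: e2, e1, e3, e5, e4
1. e2 pop() → empty, leaving stack <>
2. e1 push(94), leaving stack <94>
3. e3 push(27), leaving stack <94,27>
4. e5 push(57), leaving stack <94,27,57>
5. e4 pop() → 57, leaving stack <94,27>

linearizable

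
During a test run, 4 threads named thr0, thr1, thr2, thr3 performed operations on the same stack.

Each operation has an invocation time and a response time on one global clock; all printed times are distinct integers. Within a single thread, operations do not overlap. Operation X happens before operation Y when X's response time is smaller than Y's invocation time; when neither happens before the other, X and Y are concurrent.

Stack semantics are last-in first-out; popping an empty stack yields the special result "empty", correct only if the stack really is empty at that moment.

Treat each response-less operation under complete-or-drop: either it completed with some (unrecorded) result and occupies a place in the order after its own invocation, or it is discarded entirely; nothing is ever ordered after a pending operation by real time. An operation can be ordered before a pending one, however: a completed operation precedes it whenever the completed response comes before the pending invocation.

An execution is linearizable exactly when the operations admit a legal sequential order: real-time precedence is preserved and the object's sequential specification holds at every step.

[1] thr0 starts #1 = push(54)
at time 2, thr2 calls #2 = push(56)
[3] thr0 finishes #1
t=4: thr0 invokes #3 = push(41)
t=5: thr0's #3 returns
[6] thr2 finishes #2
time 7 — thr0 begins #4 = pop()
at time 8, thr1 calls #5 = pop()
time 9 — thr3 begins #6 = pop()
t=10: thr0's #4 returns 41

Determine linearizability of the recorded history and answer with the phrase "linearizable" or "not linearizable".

linearizable

a witness: #1, #2, #3, #4
step 1: #1 push(54) — stack <54>
step 2: #2 push(56) — stack <54,56>
step 3: #3 push(41) — stack <54,56,41>
step 4: #4 pop() → 41 — stack <54,56>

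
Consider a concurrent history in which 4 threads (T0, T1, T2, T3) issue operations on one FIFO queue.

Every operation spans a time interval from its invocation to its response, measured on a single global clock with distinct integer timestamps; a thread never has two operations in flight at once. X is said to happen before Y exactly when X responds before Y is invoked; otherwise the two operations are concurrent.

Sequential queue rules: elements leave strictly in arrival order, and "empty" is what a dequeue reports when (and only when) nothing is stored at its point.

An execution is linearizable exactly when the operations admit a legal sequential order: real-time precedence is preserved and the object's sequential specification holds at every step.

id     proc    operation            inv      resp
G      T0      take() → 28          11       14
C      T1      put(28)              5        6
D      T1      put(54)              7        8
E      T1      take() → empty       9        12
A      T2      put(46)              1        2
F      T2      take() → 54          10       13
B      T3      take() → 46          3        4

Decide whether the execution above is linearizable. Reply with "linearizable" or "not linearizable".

linearizable

one valid linearization: A, B, C, D, G, F, E
after step 1 (A put(46)): queue <46>
after step 2 (B take() → 46): queue <>
after step 3 (C put(28)): queue <28>
after step 4 (D put(54)): queue <28,54>
after step 5 (G take() → 28): queue <54>
after step 6 (F take() → 54): queue <>
after step 7 (E take() → empty): queue <>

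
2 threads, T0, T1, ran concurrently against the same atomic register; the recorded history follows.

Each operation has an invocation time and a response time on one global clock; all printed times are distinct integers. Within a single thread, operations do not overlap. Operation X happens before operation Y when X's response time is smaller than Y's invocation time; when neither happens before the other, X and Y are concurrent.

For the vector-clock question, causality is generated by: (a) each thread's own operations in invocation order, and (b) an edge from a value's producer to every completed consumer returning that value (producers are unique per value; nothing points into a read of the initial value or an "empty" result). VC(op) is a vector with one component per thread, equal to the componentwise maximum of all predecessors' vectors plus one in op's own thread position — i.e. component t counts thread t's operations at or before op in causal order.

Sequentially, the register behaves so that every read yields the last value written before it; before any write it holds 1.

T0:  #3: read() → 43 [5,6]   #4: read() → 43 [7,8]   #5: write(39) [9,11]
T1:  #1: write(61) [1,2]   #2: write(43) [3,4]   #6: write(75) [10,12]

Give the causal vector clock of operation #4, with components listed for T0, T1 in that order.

(2, 2)

VC(#1, invoked at 1): no causal predecessors; +1 on T1 → (0, 1)
from VC(#1)=(0, 1), #2 (invoked 3) maxes components and bumps T1 → (0, 2)
from VC(#2)=(0, 2), #6 (invoked 10) maxes components and bumps T1 → (0, 3)
from VC(#2)=(0, 2), #3 (invoked 5) maxes components and bumps T0 → (1, 2)
from VC(#2)=(0, 2), VC(#3)=(1, 2), #4 (invoked 7) maxes components and bumps T0 → (2, 2)
from VC(#4)=(2, 2), #5 (invoked 9) maxes components and bumps T0 → (3, 2)
target: VC(#4) = (2, 2)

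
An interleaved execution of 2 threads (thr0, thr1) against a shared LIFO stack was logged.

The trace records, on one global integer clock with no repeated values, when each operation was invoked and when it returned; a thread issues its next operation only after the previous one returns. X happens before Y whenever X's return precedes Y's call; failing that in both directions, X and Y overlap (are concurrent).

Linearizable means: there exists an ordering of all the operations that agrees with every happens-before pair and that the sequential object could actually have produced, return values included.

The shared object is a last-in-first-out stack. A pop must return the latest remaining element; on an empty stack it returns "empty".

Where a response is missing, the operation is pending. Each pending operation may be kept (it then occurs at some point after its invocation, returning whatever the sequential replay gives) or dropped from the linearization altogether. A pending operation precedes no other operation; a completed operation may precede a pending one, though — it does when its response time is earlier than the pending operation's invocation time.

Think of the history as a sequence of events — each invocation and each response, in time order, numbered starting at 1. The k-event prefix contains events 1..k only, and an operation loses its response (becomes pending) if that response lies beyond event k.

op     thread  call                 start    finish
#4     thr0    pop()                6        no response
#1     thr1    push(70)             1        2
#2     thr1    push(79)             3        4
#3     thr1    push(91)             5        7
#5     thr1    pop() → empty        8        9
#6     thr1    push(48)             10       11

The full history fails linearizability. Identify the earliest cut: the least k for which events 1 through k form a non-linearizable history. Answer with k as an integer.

events 1..8 are linearizable; a witness order is #1, #2, #3:
after step 1 (#1 push(70)): stack <70>
after step 2 (#2 push(79)): stack <70,79>
after step 3 (#3 push(91)): stack <70,79,91>
with event 9 included (#5 responding at time 9), all real-time-consistent orders fail
including or dropping the 1 pending operation (#4) in any combination fails
sample order #1, #2, #3, #5 (pending dropped) stalls at step 4 — #5 pop() → empty has no legal effect

9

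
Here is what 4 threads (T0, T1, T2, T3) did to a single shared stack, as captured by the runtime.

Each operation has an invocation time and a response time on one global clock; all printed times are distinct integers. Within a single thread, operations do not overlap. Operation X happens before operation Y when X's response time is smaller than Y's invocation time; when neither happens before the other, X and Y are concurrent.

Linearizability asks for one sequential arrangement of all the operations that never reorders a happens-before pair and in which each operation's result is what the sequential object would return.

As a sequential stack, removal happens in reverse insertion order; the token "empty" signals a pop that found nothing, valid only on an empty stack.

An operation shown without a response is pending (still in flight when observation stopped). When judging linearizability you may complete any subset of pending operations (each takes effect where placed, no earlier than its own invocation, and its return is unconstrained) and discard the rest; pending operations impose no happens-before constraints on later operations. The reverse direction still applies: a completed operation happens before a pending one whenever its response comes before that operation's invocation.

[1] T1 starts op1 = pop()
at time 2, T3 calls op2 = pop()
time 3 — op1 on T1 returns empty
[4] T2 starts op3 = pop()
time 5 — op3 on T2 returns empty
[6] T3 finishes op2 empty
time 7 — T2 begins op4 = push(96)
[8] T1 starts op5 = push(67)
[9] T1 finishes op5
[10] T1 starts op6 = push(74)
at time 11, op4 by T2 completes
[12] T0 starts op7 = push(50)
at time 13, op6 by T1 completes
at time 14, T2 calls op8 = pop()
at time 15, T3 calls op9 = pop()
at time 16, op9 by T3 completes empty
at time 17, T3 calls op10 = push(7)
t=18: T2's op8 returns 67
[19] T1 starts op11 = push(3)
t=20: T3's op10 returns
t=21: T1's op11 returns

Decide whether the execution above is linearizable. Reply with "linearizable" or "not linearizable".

the violation lands at event 16, op9's response at time 16: events 1..15 linearize, events 1..16 do not
real-time-consistent orders of the 7 completed operations: 9 — all fail the stack replay
no escape via the 2 pending operations (op7, op8): every completion choice fails
sample order op1, op2, op3, op4, op5, op6, op9 (pending dropped) stalls at step 7 — op9 pop() → empty has no legal effect
sample order op1, op2, op3, op5, op4, op6, op9 (pending dropped) stalls at step 7 — op9 pop() → empty has no legal effect

not linearizable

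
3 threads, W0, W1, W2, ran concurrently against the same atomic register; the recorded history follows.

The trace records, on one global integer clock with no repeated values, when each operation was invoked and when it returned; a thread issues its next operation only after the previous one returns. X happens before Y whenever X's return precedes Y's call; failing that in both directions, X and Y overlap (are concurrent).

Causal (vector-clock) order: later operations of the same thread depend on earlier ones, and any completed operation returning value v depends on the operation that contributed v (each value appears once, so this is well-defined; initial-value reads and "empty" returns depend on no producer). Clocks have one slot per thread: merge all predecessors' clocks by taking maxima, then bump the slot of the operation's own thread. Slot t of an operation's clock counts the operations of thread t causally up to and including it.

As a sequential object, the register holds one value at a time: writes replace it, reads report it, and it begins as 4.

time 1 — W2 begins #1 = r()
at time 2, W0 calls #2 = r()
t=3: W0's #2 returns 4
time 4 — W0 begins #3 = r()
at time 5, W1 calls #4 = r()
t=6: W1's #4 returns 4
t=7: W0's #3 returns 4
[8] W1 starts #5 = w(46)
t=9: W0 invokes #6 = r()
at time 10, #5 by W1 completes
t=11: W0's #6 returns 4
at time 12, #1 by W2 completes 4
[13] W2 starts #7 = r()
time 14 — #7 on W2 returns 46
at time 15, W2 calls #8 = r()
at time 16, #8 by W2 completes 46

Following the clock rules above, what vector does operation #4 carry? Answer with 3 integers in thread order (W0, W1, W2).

(0, 1, 0)

invoked at 1, #1 has no predecessors; its own W2 bump gives (0, 0, 1)
invoked at 5, #4 has no predecessors; its own W1 bump gives (0, 1, 0)
invoked at 2, #2 has no predecessors; its own W0 bump gives (1, 0, 0)
#5 (invocation 8): componentwise max over VC(#4)=(0, 1, 0), +1 at W1, giving (0, 2, 0)
#3 (invocation 4): componentwise max over VC(#2)=(1, 0, 0), +1 at W0, giving (2, 0, 0)
#6 (invocation 9): componentwise max over VC(#3)=(2, 0, 0), +1 at W0, giving (3, 0, 0)
#7 (invocation 13): componentwise max over VC(#1)=(0, 0, 1), VC(#5)=(0, 2, 0), +1 at W2, giving (0, 2, 2)
#8 (invocation 15): componentwise max over VC(#5)=(0, 2, 0), VC(#7)=(0, 2, 2), +1 at W2, giving (0, 2, 3)
target: VC(#4) = (0, 1, 0)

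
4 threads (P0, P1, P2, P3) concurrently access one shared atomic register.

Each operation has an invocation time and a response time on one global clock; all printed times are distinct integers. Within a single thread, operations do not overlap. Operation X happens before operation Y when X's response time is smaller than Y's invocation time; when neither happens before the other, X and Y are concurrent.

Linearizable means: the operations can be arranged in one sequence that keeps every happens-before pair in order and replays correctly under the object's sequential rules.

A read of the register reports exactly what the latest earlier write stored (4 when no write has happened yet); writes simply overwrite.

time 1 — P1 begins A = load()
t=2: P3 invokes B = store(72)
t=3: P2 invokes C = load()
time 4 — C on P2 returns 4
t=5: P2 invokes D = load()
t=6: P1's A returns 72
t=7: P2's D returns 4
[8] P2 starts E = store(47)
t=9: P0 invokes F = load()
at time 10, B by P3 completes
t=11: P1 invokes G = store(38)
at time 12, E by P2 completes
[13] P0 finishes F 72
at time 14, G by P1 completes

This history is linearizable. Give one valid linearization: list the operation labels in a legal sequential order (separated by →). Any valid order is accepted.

C → D → B → A → F → E → G

after step 1 (C load() → 4): value 4
after step 2 (D load() → 4): value 4
after step 3 (B store(72)): value 72
after step 4 (A load() → 72): value 72
after step 5 (F load() → 72): value 72
after step 6 (E store(47)): value 47
after step 7 (G store(38)): value 38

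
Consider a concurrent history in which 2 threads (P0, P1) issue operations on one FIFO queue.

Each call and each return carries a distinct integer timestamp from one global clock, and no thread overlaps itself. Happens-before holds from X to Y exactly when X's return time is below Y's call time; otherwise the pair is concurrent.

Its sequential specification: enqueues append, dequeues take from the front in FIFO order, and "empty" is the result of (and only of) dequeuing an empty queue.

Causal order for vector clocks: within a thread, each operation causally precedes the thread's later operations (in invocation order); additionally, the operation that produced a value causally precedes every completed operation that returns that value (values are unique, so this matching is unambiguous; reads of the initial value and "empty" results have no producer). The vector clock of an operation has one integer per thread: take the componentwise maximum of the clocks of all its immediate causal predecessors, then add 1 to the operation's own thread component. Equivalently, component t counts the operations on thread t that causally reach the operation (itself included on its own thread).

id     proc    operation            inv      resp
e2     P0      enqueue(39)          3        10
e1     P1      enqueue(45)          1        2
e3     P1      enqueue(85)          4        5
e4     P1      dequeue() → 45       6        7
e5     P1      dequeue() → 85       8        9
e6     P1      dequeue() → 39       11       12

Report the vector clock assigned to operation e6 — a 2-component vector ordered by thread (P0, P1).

VC(e1, invoked at 1): no causal predecessors; +1 on P1 → (0, 1)
VC(e2, invoked at 3): no causal predecessors; +1 on P0 → (1, 0)
from VC(e1)=(0, 1), e3 (invoked 4) maxes components and bumps P1 → (0, 2)
from VC(e1)=(0, 1), VC(e3)=(0, 2), e4 (invoked 6) maxes components and bumps P1 → (0, 3)
from VC(e3)=(0, 2), VC(e4)=(0, 3), e5 (invoked 8) maxes components and bumps P1 → (0, 4)
from VC(e2)=(1, 0), VC(e5)=(0, 4), e6 (invoked 11) maxes components and bumps P1 → (1, 5)
target: VC(e6) = (1, 5)

(1, 5)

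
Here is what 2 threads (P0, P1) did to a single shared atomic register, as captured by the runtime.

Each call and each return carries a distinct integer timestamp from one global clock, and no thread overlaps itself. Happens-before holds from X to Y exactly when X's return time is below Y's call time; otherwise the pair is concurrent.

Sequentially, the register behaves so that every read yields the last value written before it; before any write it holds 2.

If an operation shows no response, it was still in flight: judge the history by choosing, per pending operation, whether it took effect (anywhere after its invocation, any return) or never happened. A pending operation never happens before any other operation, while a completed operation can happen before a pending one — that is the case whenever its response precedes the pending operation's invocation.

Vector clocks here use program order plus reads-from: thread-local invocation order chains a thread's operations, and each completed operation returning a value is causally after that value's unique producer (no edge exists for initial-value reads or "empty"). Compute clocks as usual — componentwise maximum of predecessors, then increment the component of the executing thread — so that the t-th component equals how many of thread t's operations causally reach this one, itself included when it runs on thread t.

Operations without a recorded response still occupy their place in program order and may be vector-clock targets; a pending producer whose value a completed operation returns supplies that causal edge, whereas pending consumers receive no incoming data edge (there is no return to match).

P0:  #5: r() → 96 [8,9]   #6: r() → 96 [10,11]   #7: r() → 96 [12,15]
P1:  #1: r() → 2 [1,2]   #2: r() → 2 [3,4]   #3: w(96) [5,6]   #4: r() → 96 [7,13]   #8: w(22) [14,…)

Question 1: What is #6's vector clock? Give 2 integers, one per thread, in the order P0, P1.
Answer: (2, 3)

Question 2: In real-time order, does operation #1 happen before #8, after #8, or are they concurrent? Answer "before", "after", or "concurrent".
Answer: before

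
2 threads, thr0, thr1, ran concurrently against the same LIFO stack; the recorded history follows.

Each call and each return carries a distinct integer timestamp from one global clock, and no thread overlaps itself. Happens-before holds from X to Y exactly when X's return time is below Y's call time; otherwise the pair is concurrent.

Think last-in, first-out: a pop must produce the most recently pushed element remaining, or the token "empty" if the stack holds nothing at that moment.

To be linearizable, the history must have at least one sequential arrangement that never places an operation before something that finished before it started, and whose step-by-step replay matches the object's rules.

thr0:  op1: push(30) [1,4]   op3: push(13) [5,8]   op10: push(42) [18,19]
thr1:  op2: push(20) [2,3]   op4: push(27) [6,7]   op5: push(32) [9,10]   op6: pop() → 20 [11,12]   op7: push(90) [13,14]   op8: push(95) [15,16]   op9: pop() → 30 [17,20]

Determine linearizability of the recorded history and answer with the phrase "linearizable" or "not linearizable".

not linearizable

prefix check: 1..11 passes, 1..12 fails once op6's time-12 response joins
real-time-consistent orders of the 6 completed operations: 4 — all fail the LIFO stack replay
one such order, op1, op2, op3, op4, op5, op6, breaks at step 6 where op6 pop() → 20 is illegal
one such order, op1, op2, op4, op3, op5, op6, breaks at step 6 where op6 pop() → 20 is illegal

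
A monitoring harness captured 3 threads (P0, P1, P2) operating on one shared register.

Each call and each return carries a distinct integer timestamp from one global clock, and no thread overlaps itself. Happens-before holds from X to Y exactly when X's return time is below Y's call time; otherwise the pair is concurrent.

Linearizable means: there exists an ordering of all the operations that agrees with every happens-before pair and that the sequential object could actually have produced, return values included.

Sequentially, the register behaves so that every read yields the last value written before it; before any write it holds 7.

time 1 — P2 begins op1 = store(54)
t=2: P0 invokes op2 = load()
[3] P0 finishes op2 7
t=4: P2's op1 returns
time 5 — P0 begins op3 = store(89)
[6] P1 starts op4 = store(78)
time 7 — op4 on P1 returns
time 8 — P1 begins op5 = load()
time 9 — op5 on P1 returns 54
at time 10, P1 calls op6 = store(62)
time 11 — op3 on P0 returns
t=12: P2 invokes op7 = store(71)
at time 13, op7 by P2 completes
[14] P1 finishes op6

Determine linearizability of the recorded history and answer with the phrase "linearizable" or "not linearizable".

not linearizable

events 1..8 are fine; event 9 — the response of op5 at time 9 — makes the prefix non-linearizable
checked exhaustively: 2 real-time-consistent orders of 4 completed operations, zero legal register replays
no escape via the 1 pending operation (op3): every completion choice fails
one such order, op1, op2, op4, op5 (pending dropped), breaks at step 2 where op2 load() → 7 is illegal
one such order, op2, op1, op4, op5 (pending dropped), breaks at step 4 where op5 load() → 54 is illegal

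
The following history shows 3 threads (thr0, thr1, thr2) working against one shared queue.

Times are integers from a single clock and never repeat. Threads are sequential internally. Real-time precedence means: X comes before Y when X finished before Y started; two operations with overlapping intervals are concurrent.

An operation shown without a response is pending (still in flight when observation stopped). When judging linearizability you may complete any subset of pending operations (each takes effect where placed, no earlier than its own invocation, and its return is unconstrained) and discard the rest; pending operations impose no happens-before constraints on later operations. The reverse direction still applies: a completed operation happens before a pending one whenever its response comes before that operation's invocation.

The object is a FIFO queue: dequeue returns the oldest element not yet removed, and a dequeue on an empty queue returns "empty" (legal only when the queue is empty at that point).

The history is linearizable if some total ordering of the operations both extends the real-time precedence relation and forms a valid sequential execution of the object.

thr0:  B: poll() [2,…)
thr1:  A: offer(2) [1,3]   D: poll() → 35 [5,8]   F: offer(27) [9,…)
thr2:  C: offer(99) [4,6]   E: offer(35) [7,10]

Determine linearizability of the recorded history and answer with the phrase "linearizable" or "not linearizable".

already the first 8 events (up to D's response at time 8) admit no linearization; the first 7 still do
real-time-consistent orders of the 3 completed operations: 2 — all fail the queue replay
every completion of the 2 pending operations (B, E) was checked; none linearizes
for example A, C, D (pending dropped) fails at step 3: D poll() → 35 is not legal there
for example A, D, C (pending dropped) fails at step 2: D poll() → 35 is not legal there

not linearizable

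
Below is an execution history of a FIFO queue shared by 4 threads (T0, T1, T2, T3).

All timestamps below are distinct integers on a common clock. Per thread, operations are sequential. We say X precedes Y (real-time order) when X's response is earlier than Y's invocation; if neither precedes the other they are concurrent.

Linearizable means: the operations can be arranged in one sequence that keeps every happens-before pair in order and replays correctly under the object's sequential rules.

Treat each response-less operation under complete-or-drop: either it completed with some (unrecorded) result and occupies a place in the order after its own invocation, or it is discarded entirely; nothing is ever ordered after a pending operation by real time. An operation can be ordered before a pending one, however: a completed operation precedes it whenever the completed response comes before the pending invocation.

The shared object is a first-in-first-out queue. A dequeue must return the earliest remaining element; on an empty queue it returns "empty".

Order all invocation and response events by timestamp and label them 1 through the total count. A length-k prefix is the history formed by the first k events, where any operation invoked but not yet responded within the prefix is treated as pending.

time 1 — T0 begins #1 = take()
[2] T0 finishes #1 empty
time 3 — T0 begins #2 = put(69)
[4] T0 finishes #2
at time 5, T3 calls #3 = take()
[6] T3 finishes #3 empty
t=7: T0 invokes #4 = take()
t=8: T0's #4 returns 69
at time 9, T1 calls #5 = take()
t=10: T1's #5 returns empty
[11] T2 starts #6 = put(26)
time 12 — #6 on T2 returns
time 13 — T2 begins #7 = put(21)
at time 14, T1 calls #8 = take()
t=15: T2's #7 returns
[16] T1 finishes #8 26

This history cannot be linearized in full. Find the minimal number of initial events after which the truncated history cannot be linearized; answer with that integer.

events 1..5 are linearizable, e.g. via #1, #2:
1. #1 take() → empty, leaving queue <>
2. #2 put(69), leaving queue <69>
at event 6 (#3's time-6 response) nothing linearizes any more
sample order #1, #2, #3 stalls at step 3 — #3 take() → empty has no legal effect

6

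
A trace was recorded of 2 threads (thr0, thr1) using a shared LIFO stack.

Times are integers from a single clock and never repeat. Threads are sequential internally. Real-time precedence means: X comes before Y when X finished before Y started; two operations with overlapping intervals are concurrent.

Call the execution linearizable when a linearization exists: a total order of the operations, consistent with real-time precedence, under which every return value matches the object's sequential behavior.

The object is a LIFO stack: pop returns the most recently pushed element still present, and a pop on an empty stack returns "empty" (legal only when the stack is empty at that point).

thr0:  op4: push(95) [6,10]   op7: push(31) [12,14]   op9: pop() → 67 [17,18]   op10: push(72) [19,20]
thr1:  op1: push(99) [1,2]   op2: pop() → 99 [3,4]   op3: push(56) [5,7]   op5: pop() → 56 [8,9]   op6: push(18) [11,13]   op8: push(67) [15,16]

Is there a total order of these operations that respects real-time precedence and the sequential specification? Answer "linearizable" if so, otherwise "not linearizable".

linearizable

witness order: op1, op2, op3, op5, op4, op6, op7, op8, op9, op10
1. op1 push(99), leaving stack <99>
2. op2 pop() → 99, leaving stack <>
3. op3 push(56), leaving stack <56>
4. op5 pop() → 56, leaving stack <>
5. op4 push(95), leaving stack <95>
6. op6 push(18), leaving stack <95,18>
7. op7 push(31), leaving stack <95,18,31>
8. op8 push(67), leaving stack <95,18,31,67>
9. op9 pop() → 67, leaving stack <95,18,31>
10. op10 push(72), leaving stack <95,18,31,72>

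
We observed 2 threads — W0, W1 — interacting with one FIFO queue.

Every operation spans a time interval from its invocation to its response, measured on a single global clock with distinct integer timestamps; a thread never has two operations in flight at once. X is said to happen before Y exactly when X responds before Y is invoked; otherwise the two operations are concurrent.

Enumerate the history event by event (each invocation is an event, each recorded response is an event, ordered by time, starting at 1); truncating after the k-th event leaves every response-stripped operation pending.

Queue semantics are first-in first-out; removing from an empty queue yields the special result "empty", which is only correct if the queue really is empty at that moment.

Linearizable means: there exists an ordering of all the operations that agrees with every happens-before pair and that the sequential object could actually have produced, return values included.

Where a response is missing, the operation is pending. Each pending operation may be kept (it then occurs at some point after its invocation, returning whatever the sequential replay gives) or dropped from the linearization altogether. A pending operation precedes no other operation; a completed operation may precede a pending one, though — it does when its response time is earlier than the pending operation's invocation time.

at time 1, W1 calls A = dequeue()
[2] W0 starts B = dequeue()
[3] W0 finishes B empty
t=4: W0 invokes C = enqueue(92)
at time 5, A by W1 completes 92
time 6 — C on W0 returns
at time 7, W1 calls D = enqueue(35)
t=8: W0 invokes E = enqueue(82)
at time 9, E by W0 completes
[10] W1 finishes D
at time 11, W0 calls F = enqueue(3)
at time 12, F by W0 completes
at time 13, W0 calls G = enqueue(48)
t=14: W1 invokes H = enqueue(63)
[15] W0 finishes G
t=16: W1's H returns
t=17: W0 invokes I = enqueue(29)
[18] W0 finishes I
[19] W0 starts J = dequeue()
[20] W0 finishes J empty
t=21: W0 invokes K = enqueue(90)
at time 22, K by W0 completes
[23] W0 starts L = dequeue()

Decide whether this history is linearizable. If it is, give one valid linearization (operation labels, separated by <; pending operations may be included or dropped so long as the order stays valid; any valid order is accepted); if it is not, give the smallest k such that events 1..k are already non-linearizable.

the violation lands at event 20, J's response at time 20: events 1..19 linearize, events 1..20 do not
the 10 completed operations admit 12 real-time orders; each fails the FIFO queue replay
take A, B, C, D, E, F, G, H, I, J: step 1 already fails, because A dequeue() → 92 cannot occur there
take A, B, C, D, E, F, H, G, I, J: step 1 already fails, because A dequeue() → 92 cannot occur there

not linearizable — minimal violating prefix: 20 events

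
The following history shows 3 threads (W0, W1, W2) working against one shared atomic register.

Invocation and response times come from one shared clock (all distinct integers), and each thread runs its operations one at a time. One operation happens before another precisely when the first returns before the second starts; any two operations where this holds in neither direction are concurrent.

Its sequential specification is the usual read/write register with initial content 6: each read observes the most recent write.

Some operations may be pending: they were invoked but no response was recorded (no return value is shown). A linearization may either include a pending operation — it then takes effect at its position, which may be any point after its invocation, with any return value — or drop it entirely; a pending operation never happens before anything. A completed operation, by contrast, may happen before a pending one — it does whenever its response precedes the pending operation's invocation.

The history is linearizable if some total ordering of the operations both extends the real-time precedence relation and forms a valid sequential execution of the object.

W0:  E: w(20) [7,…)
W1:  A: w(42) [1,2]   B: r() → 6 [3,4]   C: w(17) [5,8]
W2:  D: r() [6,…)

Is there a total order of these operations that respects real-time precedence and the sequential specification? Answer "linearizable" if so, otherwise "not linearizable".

not linearizable

events 1..3 are fine; event 4 — the response of B at time 4 — makes the prefix non-linearizable
the sole real-time-consistent order of 2 completed operations fails the atomic register replay
for example A, B fails at step 2: B r() → 6 is not legal there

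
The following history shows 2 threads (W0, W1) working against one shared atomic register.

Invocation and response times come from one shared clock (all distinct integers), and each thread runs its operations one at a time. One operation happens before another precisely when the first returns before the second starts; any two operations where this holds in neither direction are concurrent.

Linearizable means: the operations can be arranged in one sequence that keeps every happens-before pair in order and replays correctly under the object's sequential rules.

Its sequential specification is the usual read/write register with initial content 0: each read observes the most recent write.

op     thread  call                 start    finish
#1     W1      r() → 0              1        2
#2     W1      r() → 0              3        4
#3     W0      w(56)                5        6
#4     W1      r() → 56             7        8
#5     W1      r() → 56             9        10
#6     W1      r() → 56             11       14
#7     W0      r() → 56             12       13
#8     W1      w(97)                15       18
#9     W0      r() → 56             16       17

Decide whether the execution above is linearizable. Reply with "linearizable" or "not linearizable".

witness order: #1, #2, #3, #4, #5, #6, #7, #9, #8
after step 1 (#1 r() → 0): value 0
after step 2 (#2 r() → 0): value 0
after step 3 (#3 w(56)): value 56
after step 4 (#4 r() → 56): value 56
after step 5 (#5 r() → 56): value 56
after step 6 (#6 r() → 56): value 56
after step 7 (#7 r() → 56): value 56
after step 8 (#9 r() → 56): value 56
after step 9 (#8 w(97)): value 97

linearizable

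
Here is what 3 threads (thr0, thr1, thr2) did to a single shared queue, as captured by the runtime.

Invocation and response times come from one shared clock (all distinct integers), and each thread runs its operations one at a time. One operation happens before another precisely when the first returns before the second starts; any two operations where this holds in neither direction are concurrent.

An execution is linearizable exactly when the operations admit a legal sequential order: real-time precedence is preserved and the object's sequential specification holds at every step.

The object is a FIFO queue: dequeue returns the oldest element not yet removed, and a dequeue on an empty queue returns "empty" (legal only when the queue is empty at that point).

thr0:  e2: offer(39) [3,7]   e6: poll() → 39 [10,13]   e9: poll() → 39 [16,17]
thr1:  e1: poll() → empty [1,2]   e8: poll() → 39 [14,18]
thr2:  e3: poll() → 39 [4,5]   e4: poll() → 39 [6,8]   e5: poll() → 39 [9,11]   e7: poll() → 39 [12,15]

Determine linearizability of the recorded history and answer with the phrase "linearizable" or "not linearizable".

not linearizable

cut after 7 events: linearizable; cut after 8 events (e4 responds, time 8): not linearizable
the 4 completed operations admit 3 real-time orders; each fails the queue replay
take e1, e2, e3, e4: step 4 already fails, because e4 poll() → 39 cannot occur there
take e1, e3, e2, e4: step 2 already fails, because e3 poll() → 39 cannot occur there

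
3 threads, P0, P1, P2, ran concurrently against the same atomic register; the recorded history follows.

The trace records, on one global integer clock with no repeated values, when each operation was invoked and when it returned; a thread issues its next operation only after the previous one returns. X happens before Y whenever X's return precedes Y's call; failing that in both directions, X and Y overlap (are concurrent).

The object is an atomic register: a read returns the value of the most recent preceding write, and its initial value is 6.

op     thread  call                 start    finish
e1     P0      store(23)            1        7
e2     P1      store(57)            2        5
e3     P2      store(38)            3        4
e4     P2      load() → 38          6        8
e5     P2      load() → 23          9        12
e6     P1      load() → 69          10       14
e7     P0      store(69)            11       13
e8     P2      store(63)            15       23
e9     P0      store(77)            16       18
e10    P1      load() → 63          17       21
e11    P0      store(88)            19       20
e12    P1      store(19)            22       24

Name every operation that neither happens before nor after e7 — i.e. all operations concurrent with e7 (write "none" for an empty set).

overlap test against e7 [11,13]: concurrent iff the interval meets 11..13
e1 [1,7]: before
e2 [2,5]: before
e3 [3,4]: before
e4 [6,8]: before
e5 [9,12]: concurrent
e6 [10,14]: concurrent
e8 [15,23]: after
e9 [16,18]: after
e10 [17,21]: after
e11 [19,20]: after
e12 [22,24]: after

e5, e6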